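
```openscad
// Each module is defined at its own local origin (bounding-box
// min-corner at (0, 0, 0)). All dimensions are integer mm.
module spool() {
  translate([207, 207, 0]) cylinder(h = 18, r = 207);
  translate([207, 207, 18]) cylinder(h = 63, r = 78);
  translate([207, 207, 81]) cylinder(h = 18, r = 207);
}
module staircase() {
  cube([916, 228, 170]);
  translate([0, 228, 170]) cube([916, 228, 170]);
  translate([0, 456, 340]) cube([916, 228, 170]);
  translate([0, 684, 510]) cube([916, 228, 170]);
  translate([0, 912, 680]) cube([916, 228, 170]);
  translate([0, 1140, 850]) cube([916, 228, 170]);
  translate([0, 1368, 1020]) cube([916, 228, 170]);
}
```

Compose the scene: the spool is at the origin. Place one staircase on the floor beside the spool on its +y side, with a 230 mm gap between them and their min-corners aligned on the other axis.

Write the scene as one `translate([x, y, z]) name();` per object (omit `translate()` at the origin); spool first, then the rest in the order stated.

spool();
translate([0, 644, 0]) staircase();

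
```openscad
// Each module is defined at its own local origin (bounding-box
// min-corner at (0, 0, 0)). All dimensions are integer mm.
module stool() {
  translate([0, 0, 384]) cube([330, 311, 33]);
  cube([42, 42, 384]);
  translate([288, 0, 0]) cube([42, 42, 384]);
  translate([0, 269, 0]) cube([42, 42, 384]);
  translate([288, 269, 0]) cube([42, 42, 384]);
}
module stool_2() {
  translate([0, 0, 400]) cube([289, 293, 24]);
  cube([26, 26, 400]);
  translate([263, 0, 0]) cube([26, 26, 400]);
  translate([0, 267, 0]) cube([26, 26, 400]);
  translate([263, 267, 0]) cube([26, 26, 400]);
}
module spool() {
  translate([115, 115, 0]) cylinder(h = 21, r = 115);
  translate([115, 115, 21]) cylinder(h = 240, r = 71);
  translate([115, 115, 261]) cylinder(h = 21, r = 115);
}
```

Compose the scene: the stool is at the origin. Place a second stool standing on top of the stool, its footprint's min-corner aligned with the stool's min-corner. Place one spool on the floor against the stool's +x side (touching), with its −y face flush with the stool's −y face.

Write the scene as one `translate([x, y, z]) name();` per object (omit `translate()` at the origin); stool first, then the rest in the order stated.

stool();
translate([0, 0, 417]) stool_2();
translate([330, 0, 0]) spool();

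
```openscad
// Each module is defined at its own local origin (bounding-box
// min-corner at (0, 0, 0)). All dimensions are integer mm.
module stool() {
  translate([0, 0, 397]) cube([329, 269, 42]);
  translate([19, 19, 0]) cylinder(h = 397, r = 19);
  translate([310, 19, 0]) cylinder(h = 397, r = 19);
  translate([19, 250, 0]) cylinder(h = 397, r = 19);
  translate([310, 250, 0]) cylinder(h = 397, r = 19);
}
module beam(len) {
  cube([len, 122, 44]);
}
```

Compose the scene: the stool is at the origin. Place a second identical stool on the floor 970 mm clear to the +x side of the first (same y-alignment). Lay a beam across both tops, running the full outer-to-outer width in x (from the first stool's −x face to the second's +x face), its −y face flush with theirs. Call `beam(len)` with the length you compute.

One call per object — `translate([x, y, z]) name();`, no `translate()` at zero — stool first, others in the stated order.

stool();
translate([1299, 0, 0]) stool();
translate([0, 0, 439]) beam(1628);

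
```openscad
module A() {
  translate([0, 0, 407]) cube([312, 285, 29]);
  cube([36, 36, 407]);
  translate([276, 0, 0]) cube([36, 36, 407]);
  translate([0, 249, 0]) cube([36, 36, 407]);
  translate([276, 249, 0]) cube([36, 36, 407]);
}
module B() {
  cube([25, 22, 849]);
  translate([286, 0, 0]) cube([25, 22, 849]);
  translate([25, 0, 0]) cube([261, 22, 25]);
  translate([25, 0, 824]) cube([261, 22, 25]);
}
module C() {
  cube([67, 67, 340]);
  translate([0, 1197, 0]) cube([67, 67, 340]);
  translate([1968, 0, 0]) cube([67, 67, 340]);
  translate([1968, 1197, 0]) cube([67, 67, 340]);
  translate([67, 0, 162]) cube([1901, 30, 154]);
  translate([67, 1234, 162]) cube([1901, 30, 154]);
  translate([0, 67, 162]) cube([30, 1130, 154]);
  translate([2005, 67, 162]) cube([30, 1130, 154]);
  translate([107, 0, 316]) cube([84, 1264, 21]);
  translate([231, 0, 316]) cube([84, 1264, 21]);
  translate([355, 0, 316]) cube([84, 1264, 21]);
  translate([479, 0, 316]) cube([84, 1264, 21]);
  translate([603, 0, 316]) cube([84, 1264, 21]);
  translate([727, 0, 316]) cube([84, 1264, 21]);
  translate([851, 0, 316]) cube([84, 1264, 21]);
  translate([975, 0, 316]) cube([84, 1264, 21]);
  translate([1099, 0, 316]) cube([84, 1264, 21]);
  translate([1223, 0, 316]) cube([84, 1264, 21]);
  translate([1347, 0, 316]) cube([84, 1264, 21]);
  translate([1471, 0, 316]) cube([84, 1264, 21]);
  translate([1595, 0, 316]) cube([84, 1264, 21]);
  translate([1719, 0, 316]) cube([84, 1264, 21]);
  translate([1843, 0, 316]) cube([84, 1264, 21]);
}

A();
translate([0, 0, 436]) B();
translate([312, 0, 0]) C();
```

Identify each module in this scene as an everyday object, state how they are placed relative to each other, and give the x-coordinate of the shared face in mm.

The stool's +x face and the bed frame's −x face are both at x = 312 mm.

A is a stool. B is a picture frame. C is a bed frame. The picture frame is on top of the stool. The bed frame is against the stool's +x side, with their −y faces flush. The x-coordinate of the shared face is 312 mm.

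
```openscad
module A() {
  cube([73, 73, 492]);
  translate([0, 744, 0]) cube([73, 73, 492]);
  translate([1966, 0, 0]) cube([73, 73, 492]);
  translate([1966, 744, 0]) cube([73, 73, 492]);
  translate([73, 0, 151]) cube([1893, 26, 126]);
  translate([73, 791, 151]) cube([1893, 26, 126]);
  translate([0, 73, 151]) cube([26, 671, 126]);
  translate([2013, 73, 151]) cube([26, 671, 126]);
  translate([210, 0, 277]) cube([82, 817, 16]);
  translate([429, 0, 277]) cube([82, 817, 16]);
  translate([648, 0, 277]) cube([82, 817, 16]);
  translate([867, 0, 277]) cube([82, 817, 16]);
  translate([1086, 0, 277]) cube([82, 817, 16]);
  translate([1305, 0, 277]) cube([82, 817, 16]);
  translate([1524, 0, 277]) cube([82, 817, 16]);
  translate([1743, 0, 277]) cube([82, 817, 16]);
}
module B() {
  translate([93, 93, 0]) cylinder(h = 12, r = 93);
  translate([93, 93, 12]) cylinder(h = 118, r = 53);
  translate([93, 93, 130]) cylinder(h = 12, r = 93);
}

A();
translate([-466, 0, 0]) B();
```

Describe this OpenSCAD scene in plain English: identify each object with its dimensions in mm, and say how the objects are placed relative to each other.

A is a bed frame 2039 mm long (x) by 817 mm wide (y). Four 73×73 mm corner posts, 492 mm tall, at the corners of the footprint. Four rails of 26 mm thickness and 126 mm height run between adjacent posts with their undersides at z = 151 mm, their outer faces flush with the outside of the frame (the two x-running rails run between the posts' inner faces; the two y-running rails run between the posts' inner faces). 8 slats, each 82 mm wide (x) and 16 mm thick, lie across the top of the two x-running rails, running the full 817 mm width of the frame in y; the slats are evenly spaced along x between the inner faces of the end posts with equal gaps (rounded down to the nearest mm) at the −x end and between each pair — any rounding remainder accumulates at the +x end.

B is a spool: two coaxial disc flanges of radius 93 mm and thickness 12 mm, joined by a core cylinder of radius 53 mm and height 118 mm. The lower flange rests on z = 0 and the three cylinders share a vertical axis.

The spool is on the floor beside the bed frame on its −x side.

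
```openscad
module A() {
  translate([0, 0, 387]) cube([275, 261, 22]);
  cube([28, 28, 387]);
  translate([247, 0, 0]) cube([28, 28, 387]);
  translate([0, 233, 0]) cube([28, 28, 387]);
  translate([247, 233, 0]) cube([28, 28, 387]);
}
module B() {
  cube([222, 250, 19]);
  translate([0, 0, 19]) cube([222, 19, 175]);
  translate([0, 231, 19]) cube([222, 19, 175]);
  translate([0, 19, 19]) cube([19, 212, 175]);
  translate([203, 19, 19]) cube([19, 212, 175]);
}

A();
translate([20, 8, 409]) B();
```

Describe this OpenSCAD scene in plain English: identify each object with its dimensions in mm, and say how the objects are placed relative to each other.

A is a four-legged stool. The seat is 275×261 mm, 22 mm thick, top at z = 409 mm. It stands on four square legs, each 28×28 mm in cross-section, from z = 0 to the seat underside, each flush with a corner of the seat.

B is an open storage box with external size 222×250×194 mm and wall thickness 19 mm (the base is also 19 mm thick). The base covers the whole footprint; the four walls stand on the base, with the y-facing walls full-width and the x-facing walls fitting between their inner faces.

The open box is on top of the stool.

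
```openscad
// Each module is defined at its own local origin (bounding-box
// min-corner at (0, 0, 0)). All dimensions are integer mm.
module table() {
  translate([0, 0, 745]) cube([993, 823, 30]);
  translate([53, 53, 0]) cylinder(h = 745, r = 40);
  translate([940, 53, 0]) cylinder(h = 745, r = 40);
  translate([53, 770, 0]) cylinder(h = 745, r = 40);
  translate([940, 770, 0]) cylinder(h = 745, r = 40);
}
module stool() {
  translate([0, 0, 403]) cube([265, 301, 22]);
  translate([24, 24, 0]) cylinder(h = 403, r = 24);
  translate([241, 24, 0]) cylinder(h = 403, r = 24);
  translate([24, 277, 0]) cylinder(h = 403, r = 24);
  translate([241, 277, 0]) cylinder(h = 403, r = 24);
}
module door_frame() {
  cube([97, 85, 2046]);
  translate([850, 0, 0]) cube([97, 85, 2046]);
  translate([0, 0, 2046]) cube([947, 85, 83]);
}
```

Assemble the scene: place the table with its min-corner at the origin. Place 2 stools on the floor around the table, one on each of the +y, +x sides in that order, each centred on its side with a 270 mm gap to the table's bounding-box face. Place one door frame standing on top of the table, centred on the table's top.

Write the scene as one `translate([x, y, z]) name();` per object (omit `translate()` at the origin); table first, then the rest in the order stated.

table();
translate([364, 1093, 0]) stool();
translate([1263, 261, 0]) stool();
translate([23, 369, 775]) door_frame();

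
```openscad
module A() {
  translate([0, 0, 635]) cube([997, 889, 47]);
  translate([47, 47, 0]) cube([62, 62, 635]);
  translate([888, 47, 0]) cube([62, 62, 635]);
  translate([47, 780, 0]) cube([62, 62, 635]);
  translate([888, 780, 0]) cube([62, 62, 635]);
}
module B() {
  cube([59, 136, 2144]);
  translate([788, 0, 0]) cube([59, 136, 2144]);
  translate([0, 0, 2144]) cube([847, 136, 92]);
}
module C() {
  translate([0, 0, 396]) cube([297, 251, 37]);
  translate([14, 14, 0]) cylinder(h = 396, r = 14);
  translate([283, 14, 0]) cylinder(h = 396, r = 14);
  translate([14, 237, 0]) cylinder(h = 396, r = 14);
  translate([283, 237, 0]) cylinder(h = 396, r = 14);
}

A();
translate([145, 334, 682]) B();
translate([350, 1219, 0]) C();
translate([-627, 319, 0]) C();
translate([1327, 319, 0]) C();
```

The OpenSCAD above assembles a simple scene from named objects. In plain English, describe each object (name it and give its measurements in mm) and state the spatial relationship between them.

A is a table with a 997×889 mm rectangular top, 47 mm thick, top surface at z = 682 mm, supported by four 62×62 mm square legs, each inset 47 mm from the nearest pair of top edges, running from the floor.

B is a door frame. The clear opening is 729 mm wide and 2144 mm high. Two 59 mm wide jambs, 136 mm deep, stand either side of the opening from the floor to the top of the opening. A 92 mm thick head sits across the top of both jambs, spanning the full outside width of the frame.

C is a simple wooden stool: a rectangular seat 297 mm (x) by 251 mm (y), 37 mm thick, top face at z = 433 mm, on four round legs, each 28 mm in diameter. The legs rest on z = 0, each leg's axis is inset half a diameter from the nearest pair of seat edges (so the leg's bounding box is flush with the corner).

The door frame is on top of the table. Three stools sit around the table at the +y, −x, +x sides.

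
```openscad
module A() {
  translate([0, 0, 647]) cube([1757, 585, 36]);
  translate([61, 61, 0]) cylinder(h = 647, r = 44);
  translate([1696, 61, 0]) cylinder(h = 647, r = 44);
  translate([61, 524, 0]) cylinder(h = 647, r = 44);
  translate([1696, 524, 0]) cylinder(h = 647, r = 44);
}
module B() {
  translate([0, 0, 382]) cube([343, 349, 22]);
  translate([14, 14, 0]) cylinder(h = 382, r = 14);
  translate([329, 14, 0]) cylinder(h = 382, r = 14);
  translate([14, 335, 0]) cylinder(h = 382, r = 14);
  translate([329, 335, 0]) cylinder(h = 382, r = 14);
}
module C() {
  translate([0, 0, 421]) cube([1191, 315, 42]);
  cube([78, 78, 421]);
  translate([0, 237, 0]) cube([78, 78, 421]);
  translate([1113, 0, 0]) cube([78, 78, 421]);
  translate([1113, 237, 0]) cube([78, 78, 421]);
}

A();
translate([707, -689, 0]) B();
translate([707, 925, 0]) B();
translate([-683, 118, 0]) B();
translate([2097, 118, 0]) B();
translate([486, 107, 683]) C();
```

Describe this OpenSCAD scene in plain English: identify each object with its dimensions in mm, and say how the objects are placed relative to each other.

A is a table with a 1757×585 mm rectangular top, 36 mm thick, top surface at z = 683 mm, supported by four round legs of 88 mm diameter, each leg's bounding box inset 17 mm from the nearest pair of top edges, running from the floor.

B is a simple wooden stool: a rectangular seat 343 mm (x) by 349 mm (y), 22 mm thick, top face at z = 404 mm, on four round legs, each 28 mm in diameter. The legs rest on z = 0, each leg's axis is inset half a diameter from the nearest pair of seat edges (so the leg's bounding box is flush with the corner).

C is a long wooden bench with a 1191 mm (x) × 315 mm (y) seat, 42 mm thick, its top surface 463 mm above the floor. Four 78 mm square legs at the seat corners, flush with the edges, run from z = 0 to the seat underside.

Four stools sit around the table at the −y, +y, −x, +x sides. The bench is on top of the table.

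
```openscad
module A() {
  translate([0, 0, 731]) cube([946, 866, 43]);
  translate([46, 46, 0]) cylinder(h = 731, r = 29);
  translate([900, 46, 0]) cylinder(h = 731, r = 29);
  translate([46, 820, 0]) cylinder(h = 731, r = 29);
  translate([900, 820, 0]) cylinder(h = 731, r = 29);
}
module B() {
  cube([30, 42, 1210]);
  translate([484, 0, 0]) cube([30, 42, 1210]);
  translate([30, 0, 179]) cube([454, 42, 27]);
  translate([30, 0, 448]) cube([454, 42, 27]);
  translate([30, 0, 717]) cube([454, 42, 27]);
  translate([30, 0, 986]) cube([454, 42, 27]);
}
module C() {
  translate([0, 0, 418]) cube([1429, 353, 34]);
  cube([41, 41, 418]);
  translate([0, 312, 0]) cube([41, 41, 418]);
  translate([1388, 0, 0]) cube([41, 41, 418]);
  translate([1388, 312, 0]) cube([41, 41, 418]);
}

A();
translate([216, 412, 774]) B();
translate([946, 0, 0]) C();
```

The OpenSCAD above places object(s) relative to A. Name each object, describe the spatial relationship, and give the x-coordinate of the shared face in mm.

A is a table. B is a ladder. C is a bench. The ladder is on top of the table, centred. The bench is against the table's +x side, with their −y faces flush. The x-coordinate of the shared face is 946 mm.

The table's +x face and the bench's −x face are both at x = 946 mm.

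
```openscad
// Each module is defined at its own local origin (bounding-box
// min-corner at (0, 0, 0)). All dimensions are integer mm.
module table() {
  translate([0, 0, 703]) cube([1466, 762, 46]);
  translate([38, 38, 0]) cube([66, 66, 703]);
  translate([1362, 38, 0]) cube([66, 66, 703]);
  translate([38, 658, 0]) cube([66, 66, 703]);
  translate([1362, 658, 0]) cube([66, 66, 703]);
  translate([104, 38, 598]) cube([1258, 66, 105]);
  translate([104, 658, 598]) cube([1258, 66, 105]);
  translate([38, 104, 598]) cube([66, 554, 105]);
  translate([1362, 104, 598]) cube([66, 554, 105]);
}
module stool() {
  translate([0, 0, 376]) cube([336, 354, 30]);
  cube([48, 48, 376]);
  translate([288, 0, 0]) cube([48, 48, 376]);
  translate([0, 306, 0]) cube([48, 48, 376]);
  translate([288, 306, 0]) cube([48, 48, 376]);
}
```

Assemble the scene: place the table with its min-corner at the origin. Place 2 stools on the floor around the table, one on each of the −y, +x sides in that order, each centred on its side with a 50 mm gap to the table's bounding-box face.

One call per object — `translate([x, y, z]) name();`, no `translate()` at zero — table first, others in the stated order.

table();
translate([565, -404, 0]) stool();
translate([1516, 204, 0]) stool();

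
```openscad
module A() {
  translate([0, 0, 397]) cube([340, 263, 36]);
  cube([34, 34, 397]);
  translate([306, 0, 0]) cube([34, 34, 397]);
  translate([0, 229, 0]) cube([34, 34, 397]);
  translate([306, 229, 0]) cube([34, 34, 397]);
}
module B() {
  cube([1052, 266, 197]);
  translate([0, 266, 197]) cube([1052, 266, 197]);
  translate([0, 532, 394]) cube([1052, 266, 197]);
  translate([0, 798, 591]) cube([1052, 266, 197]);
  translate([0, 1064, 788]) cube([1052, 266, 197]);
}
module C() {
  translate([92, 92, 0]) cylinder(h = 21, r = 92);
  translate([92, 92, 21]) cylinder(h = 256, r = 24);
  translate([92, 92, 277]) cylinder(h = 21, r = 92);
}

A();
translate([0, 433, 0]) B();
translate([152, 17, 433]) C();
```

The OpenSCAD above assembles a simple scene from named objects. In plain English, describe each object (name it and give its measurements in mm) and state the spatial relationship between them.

A is a four-legged stool. The seat is a 340×263×36 mm slab whose top surface is at z = 433 mm; four square legs, each 34×34 mm in cross-section, run from the floor (z = 0) to the underside of the seat, each flush with a corner of the seat.

B is a straight staircase of 5 solid steps. Each step is 1052 mm wide (x), 266 mm deep (y, the going) and 197 mm tall (the rise). The first step rests on the floor; each subsequent step sits one going further in +y and one rise higher in +z, directly behind and above the previous step with no overlap.

C is a spool: two coaxial disc flanges of radius 92 mm and thickness 21 mm, joined by a core cylinder of radius 24 mm and height 256 mm. The lower flange rests on z = 0 and the three cylinders share a vertical axis.

The staircase is on the floor beside the stool on its +y side. The spool is on top of the stool.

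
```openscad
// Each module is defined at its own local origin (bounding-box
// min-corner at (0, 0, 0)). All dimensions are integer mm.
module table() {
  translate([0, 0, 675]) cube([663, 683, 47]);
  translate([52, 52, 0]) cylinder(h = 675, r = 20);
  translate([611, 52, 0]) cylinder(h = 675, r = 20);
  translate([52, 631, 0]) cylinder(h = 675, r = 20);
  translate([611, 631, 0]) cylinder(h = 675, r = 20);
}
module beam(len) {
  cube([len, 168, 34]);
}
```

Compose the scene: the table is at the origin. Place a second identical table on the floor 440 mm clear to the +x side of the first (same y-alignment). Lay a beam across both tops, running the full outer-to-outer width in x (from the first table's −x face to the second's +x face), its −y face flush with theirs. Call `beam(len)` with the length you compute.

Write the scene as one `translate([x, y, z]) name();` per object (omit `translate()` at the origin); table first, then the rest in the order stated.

table();
translate([1103, 0, 0]) table();
translate([0, 0, 722]) beam(1766);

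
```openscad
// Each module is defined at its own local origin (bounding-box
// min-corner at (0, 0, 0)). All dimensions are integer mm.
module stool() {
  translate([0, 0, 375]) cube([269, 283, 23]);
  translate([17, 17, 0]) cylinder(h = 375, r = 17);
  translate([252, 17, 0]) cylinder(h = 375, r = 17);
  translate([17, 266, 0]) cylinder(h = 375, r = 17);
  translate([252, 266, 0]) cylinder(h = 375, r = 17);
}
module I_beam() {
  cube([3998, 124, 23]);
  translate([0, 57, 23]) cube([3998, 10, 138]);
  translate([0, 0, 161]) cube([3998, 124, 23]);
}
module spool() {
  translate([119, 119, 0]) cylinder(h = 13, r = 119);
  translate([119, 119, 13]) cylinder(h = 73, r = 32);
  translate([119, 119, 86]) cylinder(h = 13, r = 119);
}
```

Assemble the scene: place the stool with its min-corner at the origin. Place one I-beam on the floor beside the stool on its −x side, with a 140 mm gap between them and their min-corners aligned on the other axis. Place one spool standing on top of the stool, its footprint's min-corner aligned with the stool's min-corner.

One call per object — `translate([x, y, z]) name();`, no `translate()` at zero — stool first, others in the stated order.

stool();
translate([-4138, 0, 0]) I_beam();
translate([0, 0, 398]) spool();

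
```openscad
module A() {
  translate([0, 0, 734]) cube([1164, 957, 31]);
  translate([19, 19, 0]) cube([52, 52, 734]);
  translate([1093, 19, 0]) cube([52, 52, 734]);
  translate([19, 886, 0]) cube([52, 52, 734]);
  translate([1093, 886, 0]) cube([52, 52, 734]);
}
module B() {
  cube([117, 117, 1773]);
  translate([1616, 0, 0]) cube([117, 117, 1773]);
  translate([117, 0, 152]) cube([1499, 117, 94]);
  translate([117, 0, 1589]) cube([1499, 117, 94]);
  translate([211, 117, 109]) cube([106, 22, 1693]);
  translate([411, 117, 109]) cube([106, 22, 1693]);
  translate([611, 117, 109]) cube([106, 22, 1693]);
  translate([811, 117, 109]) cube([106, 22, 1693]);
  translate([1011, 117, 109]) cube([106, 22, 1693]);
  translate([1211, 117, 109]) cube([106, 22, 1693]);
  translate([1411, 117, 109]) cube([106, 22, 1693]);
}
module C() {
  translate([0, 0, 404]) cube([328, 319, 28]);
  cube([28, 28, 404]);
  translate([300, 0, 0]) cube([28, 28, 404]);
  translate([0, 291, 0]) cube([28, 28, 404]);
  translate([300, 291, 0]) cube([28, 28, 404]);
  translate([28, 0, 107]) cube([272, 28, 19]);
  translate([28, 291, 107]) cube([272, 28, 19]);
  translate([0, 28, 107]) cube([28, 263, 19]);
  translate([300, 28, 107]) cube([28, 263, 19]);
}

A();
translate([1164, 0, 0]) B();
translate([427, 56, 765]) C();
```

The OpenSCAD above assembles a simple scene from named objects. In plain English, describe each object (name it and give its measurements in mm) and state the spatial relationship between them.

A is a rectangular dining table. The top is 1164×957×31 mm with its upper surface at z = 765 mm. It stands on four 52×52 mm square legs, each inset 19 mm from the nearest pair of top edges, running from the floor to the underside of the top.

B is a fence section. Two 117×117 mm posts, 1773 mm tall, stand on the floor with a clear span of 1499 mm between their inner faces. Two horizontal rails of 117×94 mm section span the gap between the posts with their undersides at z = 152 mm and z = 1589 mm, flush with the posts' −y face. 7 pickets, each 106 mm wide, 22 mm thick and 1693 mm tall, are fixed to the +y face of the rails with their bottoms at z = 109 mm, evenly spaced across the span with equal gaps (rounded down to the nearest mm) at the −x end and between each pair — any rounding remainder accumulates at the +x end.

C is a four-legged stool. The seat is a 328×319×28 mm slab whose top surface is at z = 432 mm; four square legs, each 28×28 mm in cross-section, run from the floor (z = 0) to the underside of the seat, each flush with a corner of the seat. Four stretchers, 28 mm wide and 19 mm tall, connect adjacent legs with their undersides at z = 107 mm, each running between the inner faces of the legs it joins and aligned with the legs' outer faces on the other axis.

The fence section is against the table's +x side, with their −y faces flush. The stool is on top of the table.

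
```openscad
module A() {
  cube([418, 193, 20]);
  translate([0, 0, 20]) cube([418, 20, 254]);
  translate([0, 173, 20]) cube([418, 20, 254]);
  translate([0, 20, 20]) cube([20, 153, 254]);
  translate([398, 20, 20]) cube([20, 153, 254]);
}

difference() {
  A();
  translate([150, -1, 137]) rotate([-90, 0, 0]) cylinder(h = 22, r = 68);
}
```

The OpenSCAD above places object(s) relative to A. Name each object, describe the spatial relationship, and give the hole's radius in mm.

The subtracted cylinder has r = 68 mm.

A is an open box. The open box has a circular hole through its front wall. The hole's radius is 68 mm.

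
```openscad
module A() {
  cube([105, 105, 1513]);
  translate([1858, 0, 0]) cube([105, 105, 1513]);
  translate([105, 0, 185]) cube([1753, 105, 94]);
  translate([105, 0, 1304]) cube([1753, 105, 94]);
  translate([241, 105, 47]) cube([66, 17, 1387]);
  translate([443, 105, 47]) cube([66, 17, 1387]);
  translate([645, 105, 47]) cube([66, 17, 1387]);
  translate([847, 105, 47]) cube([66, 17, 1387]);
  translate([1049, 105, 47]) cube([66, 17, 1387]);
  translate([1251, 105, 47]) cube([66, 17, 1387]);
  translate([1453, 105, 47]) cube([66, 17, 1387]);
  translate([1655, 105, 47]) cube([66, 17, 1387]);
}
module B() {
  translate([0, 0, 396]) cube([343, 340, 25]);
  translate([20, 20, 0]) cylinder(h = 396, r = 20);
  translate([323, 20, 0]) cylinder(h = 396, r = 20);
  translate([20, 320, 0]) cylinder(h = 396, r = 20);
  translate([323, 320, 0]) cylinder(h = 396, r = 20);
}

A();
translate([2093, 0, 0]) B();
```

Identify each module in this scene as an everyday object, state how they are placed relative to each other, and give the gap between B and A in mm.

The stool's nearest face is 130 mm from the fence section's +x face.

A is a fence section. B is a stool. The stool is on the floor beside the fence section on its +x side. The gap between the stool and the fence section is 130 mm.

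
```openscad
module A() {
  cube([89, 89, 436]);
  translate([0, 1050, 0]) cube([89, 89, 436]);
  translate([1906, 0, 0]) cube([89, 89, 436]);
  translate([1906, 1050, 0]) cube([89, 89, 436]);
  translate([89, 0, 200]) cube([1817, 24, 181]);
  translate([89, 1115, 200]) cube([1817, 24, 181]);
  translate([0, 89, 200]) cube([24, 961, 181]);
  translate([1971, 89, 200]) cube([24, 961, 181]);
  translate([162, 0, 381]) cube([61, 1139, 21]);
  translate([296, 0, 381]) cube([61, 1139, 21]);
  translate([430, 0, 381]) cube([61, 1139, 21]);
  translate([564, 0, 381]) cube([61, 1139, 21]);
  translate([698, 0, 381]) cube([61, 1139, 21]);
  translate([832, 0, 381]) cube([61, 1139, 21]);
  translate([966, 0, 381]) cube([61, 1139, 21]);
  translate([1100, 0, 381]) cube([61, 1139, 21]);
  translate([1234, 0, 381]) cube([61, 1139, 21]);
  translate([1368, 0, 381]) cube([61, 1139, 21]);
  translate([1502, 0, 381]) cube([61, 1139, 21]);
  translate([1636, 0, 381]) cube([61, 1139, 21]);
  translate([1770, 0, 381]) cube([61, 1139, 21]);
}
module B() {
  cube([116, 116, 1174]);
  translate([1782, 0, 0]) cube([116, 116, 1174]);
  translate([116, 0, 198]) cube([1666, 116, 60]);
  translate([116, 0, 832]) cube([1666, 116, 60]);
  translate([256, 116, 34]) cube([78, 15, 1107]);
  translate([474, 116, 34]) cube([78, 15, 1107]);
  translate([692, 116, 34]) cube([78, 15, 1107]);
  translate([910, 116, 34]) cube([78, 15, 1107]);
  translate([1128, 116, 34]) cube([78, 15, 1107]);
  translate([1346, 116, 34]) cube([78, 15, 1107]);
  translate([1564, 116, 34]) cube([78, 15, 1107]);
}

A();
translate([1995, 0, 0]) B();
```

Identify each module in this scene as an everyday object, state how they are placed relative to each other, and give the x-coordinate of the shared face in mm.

The bed frame's +x face and the fence section's −x face are both at x = 1995 mm.

A is a bed frame. B is a fence section. The fence section is against the bed frame's +x side, with their −y faces flush. The x-coordinate of the shared face is 1995 mm.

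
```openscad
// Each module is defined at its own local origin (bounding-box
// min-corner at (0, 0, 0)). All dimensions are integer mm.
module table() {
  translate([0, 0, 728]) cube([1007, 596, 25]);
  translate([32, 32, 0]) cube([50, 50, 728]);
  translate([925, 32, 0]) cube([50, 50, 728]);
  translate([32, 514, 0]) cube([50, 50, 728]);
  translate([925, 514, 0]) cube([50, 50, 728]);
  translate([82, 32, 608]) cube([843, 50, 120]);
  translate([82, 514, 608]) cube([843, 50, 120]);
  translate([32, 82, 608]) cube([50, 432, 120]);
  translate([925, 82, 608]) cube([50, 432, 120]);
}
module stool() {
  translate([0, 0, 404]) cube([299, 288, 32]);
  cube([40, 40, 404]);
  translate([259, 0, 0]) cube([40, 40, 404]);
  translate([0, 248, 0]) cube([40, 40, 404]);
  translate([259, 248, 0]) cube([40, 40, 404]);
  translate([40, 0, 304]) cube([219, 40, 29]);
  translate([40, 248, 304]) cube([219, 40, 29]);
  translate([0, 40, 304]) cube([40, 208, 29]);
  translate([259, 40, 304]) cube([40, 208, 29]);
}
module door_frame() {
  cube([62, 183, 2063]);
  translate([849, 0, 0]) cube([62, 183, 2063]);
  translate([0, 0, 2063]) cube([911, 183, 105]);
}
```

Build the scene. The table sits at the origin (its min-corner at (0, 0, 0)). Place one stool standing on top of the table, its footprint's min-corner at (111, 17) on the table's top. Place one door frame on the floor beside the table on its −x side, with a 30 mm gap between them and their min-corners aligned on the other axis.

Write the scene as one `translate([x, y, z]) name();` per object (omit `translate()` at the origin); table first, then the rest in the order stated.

table();
translate([111, 17, 753]) stool();
translate([-941, 0, 0]) door_frame();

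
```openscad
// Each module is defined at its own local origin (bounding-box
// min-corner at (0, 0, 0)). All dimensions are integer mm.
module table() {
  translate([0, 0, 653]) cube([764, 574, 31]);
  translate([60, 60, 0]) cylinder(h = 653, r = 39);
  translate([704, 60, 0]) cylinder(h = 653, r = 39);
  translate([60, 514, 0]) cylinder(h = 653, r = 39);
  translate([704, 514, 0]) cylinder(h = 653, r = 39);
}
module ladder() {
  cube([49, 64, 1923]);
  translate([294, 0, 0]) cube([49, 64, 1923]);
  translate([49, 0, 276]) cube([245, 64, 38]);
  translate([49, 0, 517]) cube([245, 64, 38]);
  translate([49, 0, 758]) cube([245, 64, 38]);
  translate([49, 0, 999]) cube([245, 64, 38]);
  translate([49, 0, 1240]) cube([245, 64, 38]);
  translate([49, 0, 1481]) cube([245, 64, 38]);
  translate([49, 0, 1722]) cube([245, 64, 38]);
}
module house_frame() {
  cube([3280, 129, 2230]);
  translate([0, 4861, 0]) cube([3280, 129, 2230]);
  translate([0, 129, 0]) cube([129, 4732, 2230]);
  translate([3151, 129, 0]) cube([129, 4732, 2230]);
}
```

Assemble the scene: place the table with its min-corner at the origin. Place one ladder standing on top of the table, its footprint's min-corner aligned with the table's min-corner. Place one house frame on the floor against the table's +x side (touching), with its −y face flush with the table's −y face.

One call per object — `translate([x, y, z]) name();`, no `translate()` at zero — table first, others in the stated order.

table();
translate([0, 0, 684]) ladder();
translate([764, 0, 0]) house_frame();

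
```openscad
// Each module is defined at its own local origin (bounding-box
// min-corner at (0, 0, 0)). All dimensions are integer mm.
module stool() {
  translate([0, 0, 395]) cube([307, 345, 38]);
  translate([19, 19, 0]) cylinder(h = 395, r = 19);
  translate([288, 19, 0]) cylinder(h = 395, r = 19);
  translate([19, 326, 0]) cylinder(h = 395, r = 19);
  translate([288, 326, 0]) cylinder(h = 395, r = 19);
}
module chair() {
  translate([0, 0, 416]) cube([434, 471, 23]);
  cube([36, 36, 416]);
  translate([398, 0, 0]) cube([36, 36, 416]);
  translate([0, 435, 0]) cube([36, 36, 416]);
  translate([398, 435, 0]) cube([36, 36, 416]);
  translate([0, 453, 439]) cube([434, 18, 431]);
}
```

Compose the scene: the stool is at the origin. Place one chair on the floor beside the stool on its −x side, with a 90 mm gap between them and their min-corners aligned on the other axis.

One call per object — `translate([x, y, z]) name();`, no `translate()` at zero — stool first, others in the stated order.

stool();
translate([-524, 0, 0]) chair();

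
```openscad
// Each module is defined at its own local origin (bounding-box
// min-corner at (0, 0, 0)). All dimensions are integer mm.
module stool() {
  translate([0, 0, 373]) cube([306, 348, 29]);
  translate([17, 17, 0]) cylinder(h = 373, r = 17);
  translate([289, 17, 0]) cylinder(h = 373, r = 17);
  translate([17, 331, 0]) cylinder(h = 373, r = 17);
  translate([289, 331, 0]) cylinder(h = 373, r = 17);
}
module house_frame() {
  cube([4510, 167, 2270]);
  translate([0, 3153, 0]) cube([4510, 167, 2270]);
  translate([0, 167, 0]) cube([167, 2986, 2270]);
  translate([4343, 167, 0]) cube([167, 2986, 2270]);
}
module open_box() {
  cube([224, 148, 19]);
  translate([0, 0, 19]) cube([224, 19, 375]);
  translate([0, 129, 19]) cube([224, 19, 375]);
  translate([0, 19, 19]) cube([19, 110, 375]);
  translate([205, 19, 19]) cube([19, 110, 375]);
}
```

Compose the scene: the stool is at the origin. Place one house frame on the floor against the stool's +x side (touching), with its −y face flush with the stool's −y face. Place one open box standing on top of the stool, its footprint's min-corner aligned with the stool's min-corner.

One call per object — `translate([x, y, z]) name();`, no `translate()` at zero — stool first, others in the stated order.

stool();
translate([306, 0, 0]) house_frame();
translate([0, 0, 402]) open_box();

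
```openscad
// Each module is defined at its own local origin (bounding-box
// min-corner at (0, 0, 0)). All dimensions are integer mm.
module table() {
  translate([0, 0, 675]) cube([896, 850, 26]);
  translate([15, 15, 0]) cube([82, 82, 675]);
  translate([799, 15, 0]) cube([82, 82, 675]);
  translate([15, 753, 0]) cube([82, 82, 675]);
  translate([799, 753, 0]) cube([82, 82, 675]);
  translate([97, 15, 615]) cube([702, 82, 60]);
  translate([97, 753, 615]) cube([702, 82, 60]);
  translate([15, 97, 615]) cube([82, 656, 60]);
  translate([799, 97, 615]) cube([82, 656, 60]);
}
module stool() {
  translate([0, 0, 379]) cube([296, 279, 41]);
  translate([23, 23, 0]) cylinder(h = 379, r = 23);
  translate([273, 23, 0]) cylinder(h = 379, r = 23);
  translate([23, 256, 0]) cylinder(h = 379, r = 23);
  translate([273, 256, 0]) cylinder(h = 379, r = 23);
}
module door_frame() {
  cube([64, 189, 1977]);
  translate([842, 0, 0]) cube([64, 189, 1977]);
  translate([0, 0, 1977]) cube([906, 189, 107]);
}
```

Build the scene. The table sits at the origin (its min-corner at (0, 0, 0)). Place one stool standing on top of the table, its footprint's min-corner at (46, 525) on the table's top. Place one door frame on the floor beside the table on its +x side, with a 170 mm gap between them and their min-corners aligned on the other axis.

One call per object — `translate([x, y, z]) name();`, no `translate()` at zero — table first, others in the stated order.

table();
translate([46, 525, 701]) stool();
translate([1066, 0, 0]) door_frame();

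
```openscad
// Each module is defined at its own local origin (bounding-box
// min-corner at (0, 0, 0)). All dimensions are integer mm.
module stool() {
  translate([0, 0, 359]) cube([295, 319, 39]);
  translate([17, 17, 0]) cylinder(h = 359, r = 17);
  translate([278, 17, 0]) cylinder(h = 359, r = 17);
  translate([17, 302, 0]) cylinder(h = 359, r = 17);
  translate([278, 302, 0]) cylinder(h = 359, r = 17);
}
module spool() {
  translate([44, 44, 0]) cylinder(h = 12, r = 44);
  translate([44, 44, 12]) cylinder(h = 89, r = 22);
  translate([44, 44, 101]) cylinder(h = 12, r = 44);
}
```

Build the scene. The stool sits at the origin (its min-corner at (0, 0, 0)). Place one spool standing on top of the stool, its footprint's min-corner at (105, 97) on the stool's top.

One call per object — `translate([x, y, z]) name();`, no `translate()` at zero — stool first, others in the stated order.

stool();
translate([105, 97, 398]) spool();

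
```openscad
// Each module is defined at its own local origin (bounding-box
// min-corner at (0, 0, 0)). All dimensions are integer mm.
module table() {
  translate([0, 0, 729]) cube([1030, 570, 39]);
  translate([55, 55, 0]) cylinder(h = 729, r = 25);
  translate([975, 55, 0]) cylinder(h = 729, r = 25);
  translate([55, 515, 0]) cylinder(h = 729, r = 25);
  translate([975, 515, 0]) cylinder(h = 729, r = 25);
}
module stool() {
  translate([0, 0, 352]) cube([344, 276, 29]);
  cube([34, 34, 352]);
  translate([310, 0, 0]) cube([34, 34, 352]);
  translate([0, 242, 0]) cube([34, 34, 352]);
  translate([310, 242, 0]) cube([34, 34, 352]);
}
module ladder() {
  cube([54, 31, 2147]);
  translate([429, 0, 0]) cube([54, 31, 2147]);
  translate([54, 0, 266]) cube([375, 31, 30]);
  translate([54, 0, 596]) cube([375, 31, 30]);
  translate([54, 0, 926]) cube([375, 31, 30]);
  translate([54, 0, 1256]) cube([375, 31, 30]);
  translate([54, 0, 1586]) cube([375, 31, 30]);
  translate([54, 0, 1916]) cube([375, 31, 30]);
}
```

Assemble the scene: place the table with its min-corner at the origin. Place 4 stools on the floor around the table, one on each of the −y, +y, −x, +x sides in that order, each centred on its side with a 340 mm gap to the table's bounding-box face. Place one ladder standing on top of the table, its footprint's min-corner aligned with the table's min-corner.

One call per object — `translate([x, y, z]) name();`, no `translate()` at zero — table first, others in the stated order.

table();
translate([343, -616, 0]) stool();
translate([343, 910, 0]) stool();
translate([-684, 147, 0]) stool();
translate([1370, 147, 0]) stool();
translate([0, 0, 768]) ladder();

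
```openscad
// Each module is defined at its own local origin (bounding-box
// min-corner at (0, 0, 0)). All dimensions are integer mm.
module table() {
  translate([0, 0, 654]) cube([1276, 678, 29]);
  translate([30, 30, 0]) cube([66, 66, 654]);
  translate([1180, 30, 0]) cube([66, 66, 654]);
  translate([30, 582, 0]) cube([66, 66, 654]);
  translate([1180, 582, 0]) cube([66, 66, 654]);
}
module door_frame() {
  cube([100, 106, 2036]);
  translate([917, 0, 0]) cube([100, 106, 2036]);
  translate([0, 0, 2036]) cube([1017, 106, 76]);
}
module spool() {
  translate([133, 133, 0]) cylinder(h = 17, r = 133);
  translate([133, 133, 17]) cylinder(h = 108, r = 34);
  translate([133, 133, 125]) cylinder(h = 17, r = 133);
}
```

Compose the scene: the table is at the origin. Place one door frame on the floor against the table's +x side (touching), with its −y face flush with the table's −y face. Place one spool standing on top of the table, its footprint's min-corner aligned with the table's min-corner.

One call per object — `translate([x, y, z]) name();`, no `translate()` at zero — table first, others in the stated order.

table();
translate([1276, 0, 0]) door_frame();
translate([0, 0, 683]) spool();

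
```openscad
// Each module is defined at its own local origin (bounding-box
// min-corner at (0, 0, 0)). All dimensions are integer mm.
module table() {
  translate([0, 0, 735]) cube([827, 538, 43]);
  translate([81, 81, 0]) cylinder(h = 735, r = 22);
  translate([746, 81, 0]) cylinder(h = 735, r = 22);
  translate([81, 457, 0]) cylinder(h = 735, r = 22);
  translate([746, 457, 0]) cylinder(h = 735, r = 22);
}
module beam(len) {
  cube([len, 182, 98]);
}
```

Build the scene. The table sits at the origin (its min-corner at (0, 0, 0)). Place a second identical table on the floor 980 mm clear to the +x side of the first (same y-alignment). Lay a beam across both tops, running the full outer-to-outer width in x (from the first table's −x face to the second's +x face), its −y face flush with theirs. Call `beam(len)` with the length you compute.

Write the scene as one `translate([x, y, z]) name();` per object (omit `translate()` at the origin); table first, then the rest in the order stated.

table();
translate([1807, 0, 0]) table();
translate([0, 0, 778]) beam(2634);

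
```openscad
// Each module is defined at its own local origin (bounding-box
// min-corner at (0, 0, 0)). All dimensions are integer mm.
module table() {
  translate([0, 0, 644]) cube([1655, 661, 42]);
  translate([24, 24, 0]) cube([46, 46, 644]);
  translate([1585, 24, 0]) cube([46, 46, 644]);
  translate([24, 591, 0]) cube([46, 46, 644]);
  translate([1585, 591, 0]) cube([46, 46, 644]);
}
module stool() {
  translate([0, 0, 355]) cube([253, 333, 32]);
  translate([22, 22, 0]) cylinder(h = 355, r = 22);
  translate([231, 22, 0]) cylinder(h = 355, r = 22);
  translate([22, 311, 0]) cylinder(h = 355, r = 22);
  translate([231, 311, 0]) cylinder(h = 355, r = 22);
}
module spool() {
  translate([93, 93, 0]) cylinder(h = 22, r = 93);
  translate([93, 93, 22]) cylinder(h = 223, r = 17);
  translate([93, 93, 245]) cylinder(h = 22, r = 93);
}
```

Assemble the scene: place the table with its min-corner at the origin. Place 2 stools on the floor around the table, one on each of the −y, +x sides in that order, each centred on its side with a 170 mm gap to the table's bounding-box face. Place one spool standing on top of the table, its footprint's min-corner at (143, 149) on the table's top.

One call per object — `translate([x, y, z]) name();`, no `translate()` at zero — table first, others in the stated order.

table();
translate([701, -503, 0]) stool();
translate([1825, 164, 0]) stool();
translate([143, 149, 686]) spool();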